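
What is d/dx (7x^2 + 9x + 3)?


Apply the power rule term by term:
  d/dx(7x^2) = 14x
  d/dx(9x) = 9
  d/dx(3) = 0
p'(x) = 14x + 9


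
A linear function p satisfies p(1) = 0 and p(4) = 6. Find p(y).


p(y) = my + b. Using p(1)=0, p(4)=6:
m = (0 - 6)/(1 - 4) = -6/-3 = 2
b = 0 - m*(1) = 0 - 2 = -2
p(y) = 2y - 2


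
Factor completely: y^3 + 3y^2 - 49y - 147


Try integer roots (divisors of -147). y=7: p(7)=0.
Divide out (y - 7): quotient is y^2 + 10y + 21.
Factor the quadratic: (y + 7)(y + 3)
Result: (y - 7)(y + 7)(y + 3)


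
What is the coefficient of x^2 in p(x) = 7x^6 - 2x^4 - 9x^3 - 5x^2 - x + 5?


Read off the coefficient of x^2: -5


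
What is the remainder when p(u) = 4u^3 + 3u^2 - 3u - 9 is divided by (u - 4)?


By the Remainder Theorem, the remainder equals p(4):
  4*(4)^3 = 256
  3*(4)^2 = 48
  -3*(4)^1 = -12
  constant: -9
Sum: 256 + 48 - 12 - 9 = 283


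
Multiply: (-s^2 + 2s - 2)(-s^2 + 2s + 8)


Distribute each term of the first polynomial:
  (-s^2)(-s^2 + 2s + 8) = s^4 - 2s^3 - 8s^2
  (2s)(-s^2 + 2s + 8) = -2s^3 + 4s^2 + 16s
  (-2)(-s^2 + 2s + 8) = 2s^2 - 4s - 16
Sum: s^4 - 4s^3 - 2s^2 + 12s - 16


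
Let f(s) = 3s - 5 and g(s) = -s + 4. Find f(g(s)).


Substitute g(s) into f:
f(g(s)) = 3*(-s + 4) + (-5)
Expand and combine: -3s + 7


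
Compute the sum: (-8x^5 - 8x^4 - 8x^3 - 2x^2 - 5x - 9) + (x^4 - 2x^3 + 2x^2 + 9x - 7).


Align terms by degree and add:
  -8x^5 - 8x^4 - 8x^3 - 2x^2 - 5x - 9
+ x^4 - 2x^3 + 2x^2 + 9x - 7
= -8x^5 - 7x^4 - 10x^3 + 4x - 16


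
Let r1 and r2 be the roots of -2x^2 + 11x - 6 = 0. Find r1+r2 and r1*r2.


For ax^2+bx+c=0: sum = -b/a, product = c/a.
a=-2, b=11, c=-6
Sum = -(11)/-2 = 11/2
Product = (-6)/-2 = 3


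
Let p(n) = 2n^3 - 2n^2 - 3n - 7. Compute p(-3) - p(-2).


p(-3) = -70
p(-2) = -25
p(-3) - p(-2) = -70 + 25 = -45


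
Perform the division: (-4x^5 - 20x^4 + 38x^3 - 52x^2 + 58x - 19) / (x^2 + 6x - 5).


(-4x^5 - 20x^4 + 38x^3 - 52x^2 + 58x - 19) / (x^2 + 6x - 5)
Step 1: -4x^3 * (x^2 + 6x - 5) = -4x^5 - 24x^4 + 20x^3; subtract.
Step 2: 4x^2 * (x^2 + 6x - 5) = 4x^4 + 24x^3 - 20x^2; subtract.
Step 3: -6x * (x^2 + 6x - 5) = -6x^3 - 36x^2 + 30x; subtract.
Step 4: 4 * (x^2 + 6x - 5) = 4x^2 + 24x - 20; subtract.
Quotient: -4x^3 + 4x^2 - 6x + 4, Remainder: 4x + 1


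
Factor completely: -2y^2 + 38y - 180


Roots satisfy r1 + r2 = -b/a = 19 and r1*r2 = c/a = 90.
So r1 = 10, r2 = 9.
-2y^2 + 38y - 180 = -2(y - r1)(y - r2) = -2(y - 10)(y - 9)


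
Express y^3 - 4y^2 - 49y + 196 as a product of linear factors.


Try integer roots (divisors of 196). y=7: p(7)=0.
Divide out (y - 7): quotient is y^2 + 3y - 28.
Factor the quadratic: (y - 4)(y + 7)
Result: (y - 7)(y - 4)(y + 7)


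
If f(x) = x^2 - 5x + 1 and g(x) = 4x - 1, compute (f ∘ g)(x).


Substitute g(x) into f:
f(g(x)) = 1*(4x - 1)^2 + (-5)*(4x - 1) + 1
(4x - 1)^2 = 16x^2 - 8x + 1
Expand and combine: 16x^2 - 28x + 7


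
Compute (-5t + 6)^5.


Expand (-5t + 6)^5 by repeated multiplication:
  (-5t + 6)^2 = 25t^2 - 60t + 36
  (-5t + 6)^3 = -125t^3 + 450t^2 - 540t + 216
  (-5t + 6)^4 = 625t^4 - 3000t^3 + 5400t^2 - 4320t + 1296
= -3125t^5 + 18750t^4 - 45000t^3 + 54000t^2 - 32400t + 7776


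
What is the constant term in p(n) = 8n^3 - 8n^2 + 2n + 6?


Read off the constant term: 6


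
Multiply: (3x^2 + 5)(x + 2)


Distribute each term of the first polynomial:
  (3x^2)(x + 2) = 3x^3 + 6x^2
  (5)(x + 2) = 5x + 10
Sum: 3x^3 + 6x^2 + 5x + 10


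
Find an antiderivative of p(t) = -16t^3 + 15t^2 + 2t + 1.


Reverse power rule on each term:
  ∫ -16t^3 dt = -4t^4
  ∫ 15t^2 dt = 5t^3
  ∫ 2t dt = t^2
  ∫ 1 dt = t
F(t) = -4t^4 + 5t^3 + t^2 + t + C


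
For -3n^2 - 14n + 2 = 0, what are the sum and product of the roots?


For an^2+bn+c=0: sum = -b/a, product = c/a.
a=-3, b=-14, c=2
Sum = -(-14)/-3 = -14/3
Product = (2)/-3 = -2/3


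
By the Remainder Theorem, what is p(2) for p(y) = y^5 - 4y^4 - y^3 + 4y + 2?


By the Remainder Theorem, the remainder equals p(2):
  1*(2)^5 = 32
  -4*(2)^4 = -64
  -1*(2)^3 = -8
  0*(2)^2 = 0
  4*(2)^1 = 8
  constant: 2
Sum: 32 - 64 - 8 + 0 + 8 + 2 = -30


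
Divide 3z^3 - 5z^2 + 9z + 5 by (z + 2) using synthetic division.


Synthetic division with c = -2. Coefficients: 3, -5, 9, 5
Bring down 3.
  3 * -2 = -6; -6 - 5 = -11
  -11 * -2 = 22; 22 + 9 = 31
  31 * -2 = -62; -62 + 5 = -57
Quotient: 3z^2 - 11z + 31, Remainder: -57


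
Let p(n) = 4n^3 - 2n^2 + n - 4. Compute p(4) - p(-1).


p(4) = 224
p(-1) = -11
p(4) - p(-1) = 224 + 11 = 235


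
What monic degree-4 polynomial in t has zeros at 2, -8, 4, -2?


p(t) = (t - 2)(t + 8)(t - 4)(t + 2)
Expand: t^4 + 4t^3 - 36t^2 - 16t + 128


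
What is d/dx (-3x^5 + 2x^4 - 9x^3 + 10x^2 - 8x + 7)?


Apply the power rule term by term:
  d/dx(-3x^5) = -15x^4
  d/dx(2x^4) = 8x^3
  d/dx(-9x^3) = -27x^2
  d/dx(10x^2) = 20x
  d/dx(-8x) = -8
  d/dx(7) = 0
p'(x) = -15x^4 + 8x^3 - 27x^2 + 20x - 8


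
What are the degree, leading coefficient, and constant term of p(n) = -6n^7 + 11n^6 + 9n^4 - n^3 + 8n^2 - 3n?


Highest power of n is 7, with coefficient -6. Constant term is 0.
Degree = 7, leading coefficient = -6, constant term = 0


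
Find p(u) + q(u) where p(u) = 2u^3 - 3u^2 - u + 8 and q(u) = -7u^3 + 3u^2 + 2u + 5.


Align terms by degree and add:
  2u^3 - 3u^2 - u + 8
  -7u^3 + 3u^2 + 2u + 5
= -5u^3 + u + 13


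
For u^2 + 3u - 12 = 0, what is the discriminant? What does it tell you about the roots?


D = b^2 - 4ac = (3)^2 - 4(1)(-12) = 9 + 48 = 57
Since D > 0: two distinct irrational roots


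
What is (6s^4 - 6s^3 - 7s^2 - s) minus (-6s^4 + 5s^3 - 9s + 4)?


Distribute the minus sign:
  (6s^4 - 6s^3 - 7s^2 - s)
- (-6s^4 + 5s^3 - 9s + 4)
Negate second polynomial: 6s^4 - 5s^3 + 9s - 4
Add: 12s^4 - 11s^3 - 7s^2 + 8s - 4


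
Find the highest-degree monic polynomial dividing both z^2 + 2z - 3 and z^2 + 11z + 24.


Factor each:
  z^2 + 2z - 3 = (z + 3)(z - 1)
  z^2 + 11z + 24 = (z + 3)(z + 8)
Common monic factor: z + 3


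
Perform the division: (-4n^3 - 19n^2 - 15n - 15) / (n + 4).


(-4n^3 - 19n^2 - 15n - 15) / (n + 4)
Step 1: -4n^2 * (n + 4) = -4n^3 - 16n^2; subtract.
Step 2: -3n * (n + 4) = -3n^2 - 12n; subtract.
Step 3: -3 * (n + 4) = -3n - 12; subtract.
Quotient: -4n^2 - 3n - 3, Remainder: -3


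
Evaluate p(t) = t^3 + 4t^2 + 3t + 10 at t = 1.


Using direct substitution:
  1 * (1)^3 = 1
  4 * (1)^2 = 4
  3 * (1)^1 = 3
  constant: 10
Sum = 1 + 4 + 3 + 10 = 18


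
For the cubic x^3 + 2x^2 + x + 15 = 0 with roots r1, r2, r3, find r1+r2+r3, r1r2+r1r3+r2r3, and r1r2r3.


Monic cubic x^3+bx^2+cx+d=0: sum=-b, pairwise sum=c, product=-d.
b=2, c=1, d=15
r1+r2+r3 = -2
r1r2+r1r3+r2r3 = 1
r1r2r3 = -15


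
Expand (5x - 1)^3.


Expand (5x - 1)^3 by repeated multiplication:
  (5x - 1)^2 = 25x^2 - 10x + 1
= 125x^3 - 75x^2 + 15x - 1


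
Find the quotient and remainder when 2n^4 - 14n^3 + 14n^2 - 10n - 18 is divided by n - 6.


(2n^4 - 14n^3 + 14n^2 - 10n - 18) / (n - 6)
Step 1: 2n^3 * (n - 6) = 2n^4 - 12n^3; subtract.
Step 2: -2n^2 * (n - 6) = -2n^3 + 12n^2; subtract.
Step 3: 2n * (n - 6) = 2n^2 - 12n; subtract.
Step 4: 2 * (n - 6) = 2n - 12; subtract.
Quotient: 2n^3 - 2n^2 + 2n + 2, Remainder: -6


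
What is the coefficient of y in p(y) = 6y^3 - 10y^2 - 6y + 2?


Read off the coefficient of y: -6


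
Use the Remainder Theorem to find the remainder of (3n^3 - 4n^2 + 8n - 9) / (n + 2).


By the Remainder Theorem, the remainder equals p(-2):
  3*(-2)^3 = -24
  -4*(-2)^2 = -16
  8*(-2)^1 = -16
  constant: -9
Sum: -24 - 16 - 16 - 9 = -65


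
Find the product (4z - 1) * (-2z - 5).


Distribute each term of the first polynomial:
  (4z)(-2z - 5) = -8z^2 - 20z
  (-1)(-2z - 5) = 2z + 5
Sum: -8z^2 - 18z + 5


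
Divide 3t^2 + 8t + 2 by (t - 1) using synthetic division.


Synthetic division with c = 1. Coefficients: 3, 8, 2
Bring down 3.
  3 * 1 = 3; 3 + 8 = 11
  11 * 1 = 11; 11 + 2 = 13
Quotient: 3t + 11, Remainder: 13


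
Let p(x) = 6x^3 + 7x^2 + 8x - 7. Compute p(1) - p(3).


p(1) = 14
p(3) = 242
p(1) - p(3) = 14 - 242 = -228


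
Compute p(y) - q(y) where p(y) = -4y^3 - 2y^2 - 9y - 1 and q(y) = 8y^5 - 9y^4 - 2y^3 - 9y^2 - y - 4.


Distribute the minus sign:
  (-4y^3 - 2y^2 - 9y - 1)
- (8y^5 - 9y^4 - 2y^3 - 9y^2 - y - 4)
Negate second polynomial: -8y^5 + 9y^4 + 2y^3 + 9y^2 + y + 4
Add: -8y^5 + 9y^4 - 2y^3 + 7y^2 - 8y + 3


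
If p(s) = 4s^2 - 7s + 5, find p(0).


Using direct substitution:
  4 * (0)^2 = 0
  -7 * (0)^1 = 0
  constant: 5
Sum = 0 + 0 + 5 = 5


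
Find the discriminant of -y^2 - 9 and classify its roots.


D = b^2 - 4ac = (0)^2 - 4(-1)(-9) = 0 - 36 = -36
Since D < 0: two complex conjugate roots (no real roots)


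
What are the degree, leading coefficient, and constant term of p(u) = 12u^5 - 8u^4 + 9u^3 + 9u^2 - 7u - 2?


Highest power of u is 5, with coefficient 12. Constant term is -2.
Degree = 5, leading coefficient = 12, constant term = -2


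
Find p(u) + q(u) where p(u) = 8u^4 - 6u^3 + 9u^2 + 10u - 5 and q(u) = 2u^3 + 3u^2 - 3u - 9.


Align terms by degree and add:
  8u^4 - 6u^3 + 9u^2 + 10u - 5
+ 2u^3 + 3u^2 - 3u - 9
= 8u^4 - 4u^3 + 12u^2 + 7u - 14


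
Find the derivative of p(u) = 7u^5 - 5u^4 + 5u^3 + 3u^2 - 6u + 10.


Apply the power rule term by term:
  d/du(7u^5) = 35u^4
  d/du(-5u^4) = -20u^3
  d/du(5u^3) = 15u^2
  d/du(3u^2) = 6u
  d/du(-6u) = -6
  d/du(10) = 0
p'(u) = 35u^4 - 20u^3 + 15u^2 + 6u - 6


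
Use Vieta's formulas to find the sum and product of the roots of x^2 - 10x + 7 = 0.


For ax^2+bx+c=0: sum = -b/a, product = c/a.
a=1, b=-10, c=7
Sum = -(-10)/1 = 10
Product = (7)/1 = 7


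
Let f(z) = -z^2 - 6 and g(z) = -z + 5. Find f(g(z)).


Substitute g(z) into f:
f(g(z)) = -1*(-z + 5)^2 + (-6)
(-z + 5)^2 = z^2 - 10z + 25
Expand and combine: -z^2 + 10z - 31


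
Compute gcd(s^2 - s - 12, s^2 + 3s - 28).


Factor each:
  s^2 - s - 12 = (s - 4)(s + 3)
  s^2 + 3s - 28 = (s - 4)(s + 7)
Common monic factor: s - 4


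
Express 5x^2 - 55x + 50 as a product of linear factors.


Roots satisfy r1 + r2 = -b/a = 11 and r1*r2 = c/a = 10.
So r1 = 1, r2 = 10.
5x^2 - 55x + 50 = 5(x - r1)(x - r2) = 5(x - 1)(x - 10)


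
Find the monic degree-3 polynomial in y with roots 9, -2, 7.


p(y) = (y - 9)(y + 2)(y - 7)
Expand: y^3 - 14y^2 + 31y + 126


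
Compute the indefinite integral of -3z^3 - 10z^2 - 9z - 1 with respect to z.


Reverse power rule on each term:
  ∫ -3z^3 dz = -(3/4)z^4
  ∫ -10z^2 dz = -(10/3)z^3
  ∫ -9z dz = -(9/2)z^2
  ∫ -1 dz = -z
F(z) = -(3/4)z^4 - (10/3)z^3 - (9/2)z^2 - z + C


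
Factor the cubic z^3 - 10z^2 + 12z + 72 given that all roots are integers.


Try integer roots (divisors of 72). z=6: p(6)=0.
Divide out (z - 6): quotient is z^2 - 4z - 12.
Factor the quadratic: (z - 6)(z + 2)
Result: (z - 6)(z - 6)(z + 2)


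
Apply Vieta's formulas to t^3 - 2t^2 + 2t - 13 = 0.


Monic cubic t^3+bt^2+ct+d=0: sum=-b, pairwise sum=c, product=-d.
b=-2, c=2, d=-13
r1+r2+r3 = 2
r1r2+r1r3+r2r3 = 2
r1r2r3 = 13


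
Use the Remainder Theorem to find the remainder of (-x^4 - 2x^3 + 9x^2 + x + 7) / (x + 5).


By the Remainder Theorem, the remainder equals p(-5):
  -1*(-5)^4 = -625
  -2*(-5)^3 = 250
  9*(-5)^2 = 225
  1*(-5)^1 = -5
  constant: 7
Sum: -625 + 250 + 225 - 5 + 7 = -148


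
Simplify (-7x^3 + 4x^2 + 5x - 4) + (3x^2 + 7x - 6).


Align terms by degree and add:
  -7x^3 + 4x^2 + 5x - 4
+ 3x^2 + 7x - 6
= -7x^3 + 7x^2 + 12x - 10


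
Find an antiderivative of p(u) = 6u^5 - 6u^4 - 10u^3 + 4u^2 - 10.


Reverse power rule on each term:
  ∫ 6u^5 du = u^6
  ∫ -6u^4 du = -(6/5)u^5
  ∫ -10u^3 du = -(5/2)u^4
  ∫ 4u^2 du = (4/3)u^3
  ∫ -10 du = -10u
F(u) = u^6 - (6/5)u^5 - (5/2)u^4 + (4/3)u^3 - 10u + C


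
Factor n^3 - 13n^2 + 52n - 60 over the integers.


Try integer roots (divisors of -60). n=5: p(5)=0.
Divide out (n - 5): quotient is n^2 - 8n + 12.
Factor the quadratic: (n - 2)(n - 6)
Result: (n - 5)(n - 2)(n - 6)


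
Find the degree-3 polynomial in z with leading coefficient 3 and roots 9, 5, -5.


p(z) = 3(z - 9)(z - 5)(z + 5)
Expand: 3z^3 - 27z^2 - 75z + 675


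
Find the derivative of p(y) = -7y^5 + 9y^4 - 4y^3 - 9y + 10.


Apply the power rule term by term:
  d/dy(-7y^5) = -35y^4
  d/dy(9y^4) = 36y^3
  d/dy(-4y^3) = -12y^2
  d/dy(-9y) = -9
  d/dy(10) = 0
p'(y) = -35y^4 + 36y^3 - 12y^2 - 9


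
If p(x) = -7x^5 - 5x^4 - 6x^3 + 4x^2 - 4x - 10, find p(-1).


Using direct substitution:
  -7 * (-1)^5 = 7
  -5 * (-1)^4 = -5
  -6 * (-1)^3 = 6
  4 * (-1)^2 = 4
  -4 * (-1)^1 = 4
  constant: -10
Sum = 7 - 5 + 6 + 4 + 4 - 10 = 6


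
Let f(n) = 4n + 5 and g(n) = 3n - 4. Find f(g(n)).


Substitute g(n) into f:
f(g(n)) = 4*(3n - 4) + 5
Expand and combine: 12n - 11


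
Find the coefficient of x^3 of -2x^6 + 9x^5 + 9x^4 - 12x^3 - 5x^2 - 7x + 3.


Read off the coefficient of x^3: -12


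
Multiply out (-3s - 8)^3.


Expand (-3s - 8)^3 by repeated multiplication:
  (-3s - 8)^2 = 9s^2 + 48s + 64
= -27s^3 - 216s^2 - 576s - 512


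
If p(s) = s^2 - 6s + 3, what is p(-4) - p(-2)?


p(-4) = 43
p(-2) = 19
p(-4) - p(-2) = 43 - 19 = 24


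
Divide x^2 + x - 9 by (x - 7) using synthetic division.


Synthetic division with c = 7. Coefficients: 1, 1, -9
Bring down 1.
  1 * 7 = 7; 7 + 1 = 8
  8 * 7 = 56; 56 - 9 = 47
Quotient: x + 8, Remainder: 47


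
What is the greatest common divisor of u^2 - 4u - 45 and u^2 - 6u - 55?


Factor each:
  u^2 - 4u - 45 = (u + 5)(u - 9)
  u^2 - 6u - 55 = (u + 5)(u - 11)
Common monic factor: u + 5


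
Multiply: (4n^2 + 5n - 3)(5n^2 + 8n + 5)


Distribute each term of the first polynomial:
  (4n^2)(5n^2 + 8n + 5) = 20n^4 + 32n^3 + 20n^2
  (5n)(5n^2 + 8n + 5) = 25n^3 + 40n^2 + 25n
  (-3)(5n^2 + 8n + 5) = -15n^2 - 24n - 15
Sum: 20n^4 + 57n^3 + 45n^2 + n - 15


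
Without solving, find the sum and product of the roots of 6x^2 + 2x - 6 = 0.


For ax^2+bx+c=0: sum = -b/a, product = c/a.
a=6, b=2, c=-6
Sum = -(2)/6 = -1/3
Product = (-6)/6 = -1


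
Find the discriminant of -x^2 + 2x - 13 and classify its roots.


D = b^2 - 4ac = (2)^2 - 4(-1)(-13) = 4 - 52 = -48
Since D < 0: two complex conjugate roots (no real roots)


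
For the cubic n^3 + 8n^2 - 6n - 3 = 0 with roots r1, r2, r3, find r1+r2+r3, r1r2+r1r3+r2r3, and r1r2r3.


Monic cubic n^3+bn^2+cn+d=0: sum=-b, pairwise sum=c, product=-d.
b=8, c=-6, d=-3
r1+r2+r3 = -8
r1r2+r1r3+r2r3 = -6
r1r2r3 = 3


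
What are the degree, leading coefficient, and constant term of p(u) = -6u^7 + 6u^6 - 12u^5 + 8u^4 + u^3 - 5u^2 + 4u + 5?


Highest power of u is 7, with coefficient -6. Constant term is 5.
Degree = 7, leading coefficient = -6, constant term = 5


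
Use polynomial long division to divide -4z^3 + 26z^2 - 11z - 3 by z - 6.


(-4z^3 + 26z^2 - 11z - 3) / (z - 6)
Step 1: -4z^2 * (z - 6) = -4z^3 + 24z^2; subtract.
Step 2: 2z * (z - 6) = 2z^2 - 12z; subtract.
Step 3: 1 * (z - 6) = z - 6; subtract.
Quotient: -4z^2 + 2z + 1, Remainder: 3


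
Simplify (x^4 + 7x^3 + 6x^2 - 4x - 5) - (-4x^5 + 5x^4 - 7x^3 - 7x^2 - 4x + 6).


Distribute the minus sign:
  (x^4 + 7x^3 + 6x^2 - 4x - 5)
- (-4x^5 + 5x^4 - 7x^3 - 7x^2 - 4x + 6)
Negate second polynomial: 4x^5 - 5x^4 + 7x^3 + 7x^2 + 4x - 6
Add: 4x^5 - 4x^4 + 14x^3 + 13x^2 - 11


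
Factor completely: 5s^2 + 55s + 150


Roots satisfy r1 + r2 = -b/a = -11 and r1*r2 = c/a = 30.
So r1 = -5, r2 = -6.
5s^2 + 55s + 150 = 5(s - r1)(s - r2) = 5(s + 5)(s + 6)


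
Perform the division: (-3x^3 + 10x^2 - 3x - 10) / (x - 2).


(-3x^3 + 10x^2 - 3x - 10) / (x - 2)
Step 1: -3x^2 * (x - 2) = -3x^3 + 6x^2; subtract.
Step 2: 4x * (x - 2) = 4x^2 - 8x; subtract.
Step 3: 5 * (x - 2) = 5x - 10; subtract.
Quotient: -3x^2 + 4x + 5, Remainder: 0


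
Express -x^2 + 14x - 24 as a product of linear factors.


Roots satisfy r1 + r2 = -b/a = 14 and r1*r2 = c/a = 24.
So r1 = 12, r2 = 2.
-x^2 + 14x - 24 = -(x - r1)(x - r2) = -(x - 12)(x - 2)


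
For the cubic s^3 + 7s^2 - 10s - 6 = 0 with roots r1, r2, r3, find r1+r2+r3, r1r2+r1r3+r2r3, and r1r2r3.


Monic cubic s^3+bs^2+cs+d=0: sum=-b, pairwise sum=c, product=-d.
b=7, c=-10, d=-6
r1+r2+r3 = -7
r1r2+r1r3+r2r3 = -10
r1r2r3 = 6


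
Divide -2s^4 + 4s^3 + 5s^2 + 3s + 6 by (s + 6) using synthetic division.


Synthetic division with c = -6. Coefficients: -2, 4, 5, 3, 6
Bring down -2.
  -2 * -6 = 12; 12 + 4 = 16
  16 * -6 = -96; -96 + 5 = -91
  -91 * -6 = 546; 546 + 3 = 549
  549 * -6 = -3294; -3294 + 6 = -3288
Quotient: -2s^3 + 16s^2 - 91s + 549, Remainder: -3288


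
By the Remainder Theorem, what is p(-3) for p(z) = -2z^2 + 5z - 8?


By the Remainder Theorem, the remainder equals p(-3):
  -2*(-3)^2 = -18
  5*(-3)^1 = -15
  constant: -8
Sum: -18 - 15 - 8 = -41


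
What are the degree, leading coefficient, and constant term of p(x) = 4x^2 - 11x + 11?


Highest power of x is 2, with coefficient 4. Constant term is 11.
Degree = 2, leading coefficient = 4, constant term = 11


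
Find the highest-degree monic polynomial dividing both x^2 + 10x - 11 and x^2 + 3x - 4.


Factor each:
  x^2 + 10x - 11 = (x - 1)(x + 11)
  x^2 + 3x - 4 = (x - 1)(x + 4)
Common monic factor: x - 1


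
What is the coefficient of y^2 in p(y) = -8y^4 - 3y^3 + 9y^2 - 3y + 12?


Read off the coefficient of y^2: 9


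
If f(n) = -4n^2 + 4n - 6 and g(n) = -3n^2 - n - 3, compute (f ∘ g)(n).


Substitute g(n) into f:
f(g(n)) = -4*(-3n^2 - n - 3)^2 + 4*(-3n^2 - n - 3) + (-6)
(-3n^2 - n - 3)^2 = 9n^4 + 6n^3 + 19n^2 + 6n + 9
Expand and combine: -36n^4 - 24n^3 - 88n^2 - 28n - 54


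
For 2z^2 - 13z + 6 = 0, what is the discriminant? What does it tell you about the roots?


D = b^2 - 4ac = (-13)^2 - 4(2)(6) = 169 - 48 = 121
Since D > 0: two distinct rational roots


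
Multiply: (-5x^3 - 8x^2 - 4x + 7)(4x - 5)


Distribute each term of the first polynomial:
  (-5x^3)(4x - 5) = -20x^4 + 25x^3
  (-8x^2)(4x - 5) = -32x^3 + 40x^2
  (-4x)(4x - 5) = -16x^2 + 20x
  (7)(4x - 5) = 28x - 35
Sum: -20x^4 - 7x^3 + 24x^2 + 48x - 35


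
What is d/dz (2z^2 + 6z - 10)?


Apply the power rule term by term:
  d/dz(2z^2) = 4z
  d/dz(6z) = 6
  d/dz(-10) = 0
p'(z) = 4z + 6


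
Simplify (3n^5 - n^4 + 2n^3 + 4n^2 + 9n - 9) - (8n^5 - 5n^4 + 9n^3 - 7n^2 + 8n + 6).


Distribute the minus sign:
  (3n^5 - n^4 + 2n^3 + 4n^2 + 9n - 9)
- (8n^5 - 5n^4 + 9n^3 - 7n^2 + 8n + 6)
Negate second polynomial: -8n^5 + 5n^4 - 9n^3 + 7n^2 - 8n - 6
Add: -5n^5 + 4n^4 - 7n^3 + 11n^2 + n - 15


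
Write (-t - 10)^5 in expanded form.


Expand (-t - 10)^5 by repeated multiplication:
  (-t - 10)^2 = t^2 + 20t + 100
  (-t - 10)^3 = -t^3 - 30t^2 - 300t - 1000
  (-t - 10)^4 = t^4 + 40t^3 + 600t^2 + 4000t + 10000
= -t^5 - 50t^4 - 1000t^3 - 10000t^2 - 50000t - 100000


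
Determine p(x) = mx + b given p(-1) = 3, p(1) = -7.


p(x) = mx + b. Using p(-1)=3, p(1)=-7:
m = (3 + 7)/(-1 - 1) = 10/-2 = -5
b = 3 - m*(-1) = 3 - 5 = -2
p(x) = -5x - 2


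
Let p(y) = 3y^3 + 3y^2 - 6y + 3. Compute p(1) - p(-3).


p(1) = 3
p(-3) = -33
p(1) - p(-3) = 3 + 33 = 36


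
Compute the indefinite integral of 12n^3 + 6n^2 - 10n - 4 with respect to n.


Reverse power rule on each term:
  ∫ 12n^3 dn = 3n^4
  ∫ 6n^2 dn = 2n^3
  ∫ -10n dn = -5n^2
  ∫ -4 dn = -4n
F(n) = 3n^4 + 2n^3 - 5n^2 - 4n + C


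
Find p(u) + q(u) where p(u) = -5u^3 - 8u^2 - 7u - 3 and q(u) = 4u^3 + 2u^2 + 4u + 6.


Align terms by degree and add:
  -5u^3 - 8u^2 - 7u - 3
+ 4u^3 + 2u^2 + 4u + 6
= -u^3 - 6u^2 - 3u + 3


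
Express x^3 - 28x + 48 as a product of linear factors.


Try integer roots (divisors of 48). x=-6: p(-6)=0.
Divide out (x + 6): quotient is x^2 - 6x + 8.
Factor the quadratic: (x - 4)(x - 2)
Result: (x + 6)(x - 4)(x - 2)


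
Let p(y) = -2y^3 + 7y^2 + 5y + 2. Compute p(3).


Using direct substitution:
  -2 * (3)^3 = -54
  7 * (3)^2 = 63
  5 * (3)^1 = 15
  constant: 2
Sum = -54 + 63 + 15 + 2 = 26


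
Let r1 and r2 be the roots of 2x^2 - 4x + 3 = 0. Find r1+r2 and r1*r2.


For ax^2+bx+c=0: sum = -b/a, product = c/a.
a=2, b=-4, c=3
Sum = -(-4)/2 = 2
Product = (3)/2 = 3/2


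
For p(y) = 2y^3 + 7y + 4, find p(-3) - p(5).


p(-3) = -71
p(5) = 289
p(-3) - p(5) = -71 - 289 = -360


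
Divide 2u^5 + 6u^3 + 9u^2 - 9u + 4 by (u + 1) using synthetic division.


Synthetic division with c = -1. Coefficients: 2, 0, 6, 9, -9, 4
Bring down 2.
  2 * -1 = -2; -2 + 0 = -2
  -2 * -1 = 2; 2 + 6 = 8
  8 * -1 = -8; -8 + 9 = 1
  1 * -1 = -1; -1 - 9 = -10
  -10 * -1 = 10; 10 + 4 = 14
Quotient: 2u^4 - 2u^3 + 8u^2 + u - 10, Remainder: 14


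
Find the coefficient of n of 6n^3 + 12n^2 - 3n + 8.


Read off the coefficient of n: -3


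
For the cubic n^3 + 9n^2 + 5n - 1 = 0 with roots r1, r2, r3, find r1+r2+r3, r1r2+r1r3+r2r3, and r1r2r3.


Monic cubic n^3+bn^2+cn+d=0: sum=-b, pairwise sum=c, product=-d.
b=9, c=5, d=-1
r1+r2+r3 = -9
r1r2+r1r3+r2r3 = 5
r1r2r3 = 1


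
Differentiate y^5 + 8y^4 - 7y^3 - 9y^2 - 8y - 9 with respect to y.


Apply the power rule term by term:
  d/dy(y^5) = 5y^4
  d/dy(8y^4) = 32y^3
  d/dy(-7y^3) = -21y^2
  d/dy(-9y^2) = -18y
  d/dy(-8y) = -8
  d/dy(-9) = 0
p'(y) = 5y^4 + 32y^3 - 21y^2 - 18y - 8


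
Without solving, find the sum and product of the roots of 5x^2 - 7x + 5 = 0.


For ax^2+bx+c=0: sum = -b/a, product = c/a.
a=5, b=-7, c=5
Sum = -(-7)/5 = 7/5
Product = (5)/5 = 1


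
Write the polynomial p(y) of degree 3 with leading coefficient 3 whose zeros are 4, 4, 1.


p(y) = 3(y - 4)(y - 4)(y - 1)
Expand: 3y^3 - 27y^2 + 72y - 48


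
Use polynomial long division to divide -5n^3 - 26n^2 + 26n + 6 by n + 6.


(-5n^3 - 26n^2 + 26n + 6) / (n + 6)
Step 1: -5n^2 * (n + 6) = -5n^3 - 30n^2; subtract.
Step 2: 4n * (n + 6) = 4n^2 + 24n; subtract.
Step 3: 2 * (n + 6) = 2n + 12; subtract.
Quotient: -5n^2 + 4n + 2, Remainder: -6


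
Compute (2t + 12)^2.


Expand (2t + 12)^2 by repeated multiplication:
= 4t^2 + 48t + 144


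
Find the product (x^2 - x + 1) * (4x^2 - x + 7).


Distribute each term of the first polynomial:
  (x^2)(4x^2 - x + 7) = 4x^4 - x^3 + 7x^2
  (-x)(4x^2 - x + 7) = -4x^3 + x^2 - 7x
  (1)(4x^2 - x + 7) = 4x^2 - x + 7
Sum: 4x^4 - 5x^3 + 12x^2 - 8x + 7


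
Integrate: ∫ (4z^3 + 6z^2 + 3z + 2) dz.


Reverse power rule on each term:
  ∫ 4z^3 dz = z^4
  ∫ 6z^2 dz = 2z^3
  ∫ 3z dz = (3/2)z^2
  ∫ 2 dz = 2z
F(z) = z^4 + 2z^3 + (3/2)z^2 + 2z + C


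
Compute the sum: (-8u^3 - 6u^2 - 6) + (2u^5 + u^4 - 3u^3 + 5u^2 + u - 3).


Align terms by degree and add:
  -8u^3 - 6u^2 - 6
+ 2u^5 + u^4 - 3u^3 + 5u^2 + u - 3
= 2u^5 + u^4 - 11u^3 - u^2 + u - 9


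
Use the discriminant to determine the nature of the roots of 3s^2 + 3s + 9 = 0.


D = b^2 - 4ac = (3)^2 - 4(3)(9) = 9 - 108 = -99
Since D < 0: two complex conjugate roots (no real roots)


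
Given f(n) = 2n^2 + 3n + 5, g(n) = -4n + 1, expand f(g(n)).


Substitute g(n) into f:
f(g(n)) = 2*(-4n + 1)^2 + 3*(-4n + 1) + 5
(-4n + 1)^2 = 16n^2 - 8n + 1
Expand and combine: 32n^2 - 28n + 10


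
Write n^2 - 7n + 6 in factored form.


Roots satisfy r1 + r2 = -b/a = 7 and r1*r2 = c/a = 6.
So r1 = 6, r2 = 1.
n^2 - 7n + 6 = (n - r1)(n - r2) = (n - 6)(n - 1)


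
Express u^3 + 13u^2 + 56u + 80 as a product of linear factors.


Try integer roots (divisors of 80). u=-4: p(-4)=0.
Divide out (u + 4): quotient is u^2 + 9u + 20.
Factor the quadratic: (u + 5)(u + 4)
Result: (u + 4)(u + 5)(u + 4)


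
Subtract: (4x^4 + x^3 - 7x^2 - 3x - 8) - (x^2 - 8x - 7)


Distribute the minus sign:
  (4x^4 + x^3 - 7x^2 - 3x - 8)
- (x^2 - 8x - 7)
Negate second polynomial: -x^2 + 8x + 7
Add: 4x^4 + x^3 - 8x^2 + 5x - 1


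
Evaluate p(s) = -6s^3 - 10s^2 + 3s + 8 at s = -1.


Using direct substitution:
  -6 * (-1)^3 = 6
  -10 * (-1)^2 = -10
  3 * (-1)^1 = -3
  constant: 8
Sum = 6 - 10 - 3 + 8 = 1


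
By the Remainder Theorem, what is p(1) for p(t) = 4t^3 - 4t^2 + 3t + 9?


By the Remainder Theorem, the remainder equals p(1):
  4*(1)^3 = 4
  -4*(1)^2 = -4
  3*(1)^1 = 3
  constant: 9
Sum: 4 - 4 + 3 + 9 = 12


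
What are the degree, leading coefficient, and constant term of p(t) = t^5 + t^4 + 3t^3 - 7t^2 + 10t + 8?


Highest power of t is 5, with coefficient 1. Constant term is 8.
Degree = 5, leading coefficient = 1, constant term = 8


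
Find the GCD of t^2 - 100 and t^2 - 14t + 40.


Factor each:
  t^2 - 100 = (t - 10)(t + 10)
  t^2 - 14t + 40 = (t - 10)(t - 4)
Common monic factor: t - 10


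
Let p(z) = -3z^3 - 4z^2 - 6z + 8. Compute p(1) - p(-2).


p(1) = -5
p(-2) = 28
p(1) - p(-2) = -5 - 28 = -33


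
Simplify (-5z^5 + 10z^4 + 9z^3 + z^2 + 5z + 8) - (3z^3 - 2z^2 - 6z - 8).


Distribute the minus sign:
  (-5z^5 + 10z^4 + 9z^3 + z^2 + 5z + 8)
- (3z^3 - 2z^2 - 6z - 8)
Negate second polynomial: -3z^3 + 2z^2 + 6z + 8
Add: -5z^5 + 10z^4 + 6z^3 + 3z^2 + 11z + 16


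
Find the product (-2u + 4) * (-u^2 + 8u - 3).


Distribute each term of the first polynomial:
  (-2u)(-u^2 + 8u - 3) = 2u^3 - 16u^2 + 6u
  (4)(-u^2 + 8u - 3) = -4u^2 + 32u - 12
Sum: 2u^3 - 20u^2 + 38u - 12


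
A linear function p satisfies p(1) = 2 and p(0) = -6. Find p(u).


p(u) = mu + b. Using p(1)=2, p(0)=-6:
m = (2 + 6)/(1) = 8/1 = 8
b = 2 - m*(1) = 2 - 8 = -6
p(u) = 8u - 6


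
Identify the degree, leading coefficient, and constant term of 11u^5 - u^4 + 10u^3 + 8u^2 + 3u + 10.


Highest power of u is 5, with coefficient 11. Constant term is 10.
Degree = 5, leading coefficient = 11, constant term = 10


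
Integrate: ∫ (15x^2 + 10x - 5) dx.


Reverse power rule on each term:
  ∫ 15x^2 dx = 5x^3
  ∫ 10x dx = 5x^2
  ∫ -5 dx = -5x
F(x) = 5x^3 + 5x^2 - 5x + C


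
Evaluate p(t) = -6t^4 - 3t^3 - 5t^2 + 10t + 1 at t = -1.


Using direct substitution:
  -6 * (-1)^4 = -6
  -3 * (-1)^3 = 3
  -5 * (-1)^2 = -5
  10 * (-1)^1 = -10
  constant: 1
Sum = -6 + 3 - 5 - 10 + 1 = -17


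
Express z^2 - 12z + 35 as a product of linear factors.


Roots satisfy r1 + r2 = -b/a = 12 and r1*r2 = c/a = 35.
So r1 = 5, r2 = 7.
z^2 - 12z + 35 = (z - r1)(z - r2) = (z - 5)(z - 7)


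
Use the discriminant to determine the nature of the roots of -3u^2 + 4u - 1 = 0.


D = b^2 - 4ac = (4)^2 - 4(-3)(-1) = 16 - 12 = 4
Since D > 0: two distinct rational roots


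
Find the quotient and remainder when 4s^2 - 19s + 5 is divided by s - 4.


(4s^2 - 19s + 5) / (s - 4)
Step 1: 4s * (s - 4) = 4s^2 - 16s; subtract.
Step 2: -3 * (s - 4) = -3s + 12; subtract.
Quotient: 4s - 3, Remainder: -7


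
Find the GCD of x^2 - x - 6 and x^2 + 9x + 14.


Factor each:
  x^2 - x - 6 = (x + 2)(x - 3)
  x^2 + 9x + 14 = (x + 2)(x + 7)
Common monic factor: x + 2


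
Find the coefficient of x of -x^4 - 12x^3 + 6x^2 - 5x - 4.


Read off the coefficient of x: -5


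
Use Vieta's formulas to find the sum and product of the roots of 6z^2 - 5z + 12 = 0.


For az^2+bz+c=0: sum = -b/a, product = c/a.
a=6, b=-5, c=12
Sum = -(-5)/6 = 5/6
Product = (12)/6 = 2


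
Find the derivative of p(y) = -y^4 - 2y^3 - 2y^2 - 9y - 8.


Apply the power rule term by term:
  d/dy(-y^4) = -4y^3
  d/dy(-2y^3) = -6y^2
  d/dy(-2y^2) = -4y
  d/dy(-9y) = -9
  d/dy(-8) = 0
p'(y) = -4y^3 - 6y^2 - 4y - 9


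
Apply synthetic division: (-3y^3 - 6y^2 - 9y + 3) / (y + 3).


Synthetic division with c = -3. Coefficients: -3, -6, -9, 3
Bring down -3.
  -3 * -3 = 9; 9 - 6 = 3
  3 * -3 = -9; -9 - 9 = -18
  -18 * -3 = 54; 54 + 3 = 57
Quotient: -3y^2 + 3y - 18, Remainder: 57


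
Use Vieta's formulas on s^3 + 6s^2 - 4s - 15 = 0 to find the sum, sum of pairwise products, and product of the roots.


Monic cubic s^3+bs^2+cs+d=0: sum=-b, pairwise sum=c, product=-d.
b=6, c=-4, d=-15
r1+r2+r3 = -6
r1r2+r1r3+r2r3 = -4
r1r2r3 = 15


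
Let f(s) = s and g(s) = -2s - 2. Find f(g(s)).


Substitute g(s) into f:
f(g(s)) = 1*(-2s - 2)
Expand and combine: -2s - 2


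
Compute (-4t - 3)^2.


Expand (-4t - 3)^2 by repeated multiplication:
= 16t^2 + 24t + 9


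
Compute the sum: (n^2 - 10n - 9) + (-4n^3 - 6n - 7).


Align terms by degree and add:
  n^2 - 10n - 9
  -4n^3 - 6n - 7
= -4n^3 + n^2 - 16n - 16


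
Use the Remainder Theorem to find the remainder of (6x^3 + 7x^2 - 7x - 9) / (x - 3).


By the Remainder Theorem, the remainder equals p(3):
  6*(3)^3 = 162
  7*(3)^2 = 63
  -7*(3)^1 = -21
  constant: -9
Sum: 162 + 63 - 21 - 9 = 195


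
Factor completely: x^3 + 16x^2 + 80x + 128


Try integer roots (divisors of 128). x=-4: p(-4)=0.
Divide out (x + 4): quotient is x^2 + 12x + 32.
Factor the quadratic: (x + 4)(x + 8)
Result: (x + 4)(x + 4)(x + 8)


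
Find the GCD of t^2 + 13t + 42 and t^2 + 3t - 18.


Factor each:
  t^2 + 13t + 42 = (t + 6)(t + 7)
  t^2 + 3t - 18 = (t + 6)(t - 3)
Common monic factor: t + 6


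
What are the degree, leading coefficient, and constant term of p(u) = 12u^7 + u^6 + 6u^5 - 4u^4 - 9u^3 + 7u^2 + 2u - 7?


Highest power of u is 7, with coefficient 12. Constant term is -7.
Degree = 7, leading coefficient = 12, constant term = -7


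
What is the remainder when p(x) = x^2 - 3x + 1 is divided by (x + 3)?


By the Remainder Theorem, the remainder equals p(-3):
  1*(-3)^2 = 9
  -3*(-3)^1 = 9
  constant: 1
Sum: 9 + 9 + 1 = 19


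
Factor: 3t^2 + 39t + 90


Roots satisfy r1 + r2 = -b/a = -13 and r1*r2 = c/a = 30.
So r1 = -10, r2 = -3.
3t^2 + 39t + 90 = 3(t - r1)(t - r2) = 3(t + 10)(t + 3)


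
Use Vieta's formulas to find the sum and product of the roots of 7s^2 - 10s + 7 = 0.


For as^2+bs+c=0: sum = -b/a, product = c/a.
a=7, b=-10, c=7
Sum = -(-10)/7 = 10/7
Product = (7)/7 = 1


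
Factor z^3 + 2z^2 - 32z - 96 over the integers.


Try integer roots (divisors of -96). z=-4: p(-4)=0.
Divide out (z + 4): quotient is z^2 - 2z - 24.
Factor the quadratic: (z - 6)(z + 4)
Result: (z + 4)(z - 6)(z + 4)


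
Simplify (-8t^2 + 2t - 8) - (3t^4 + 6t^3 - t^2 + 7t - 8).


Distribute the minus sign:
  (-8t^2 + 2t - 8)
- (3t^4 + 6t^3 - t^2 + 7t - 8)
Negate second polynomial: -3t^4 - 6t^3 + t^2 - 7t + 8
Add: -3t^4 - 6t^3 - 7t^2 - 5t


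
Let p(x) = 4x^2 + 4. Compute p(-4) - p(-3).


p(-4) = 68
p(-3) = 40
p(-4) - p(-3) = 68 - 40 = 28


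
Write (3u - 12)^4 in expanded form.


Expand (3u - 12)^4 by repeated multiplication:
  (3u - 12)^2 = 9u^2 - 72u + 144
  (3u - 12)^3 = 27u^3 - 324u^2 + 1296u - 1728
= 81u^4 - 1296u^3 + 7776u^2 - 20736u + 20736


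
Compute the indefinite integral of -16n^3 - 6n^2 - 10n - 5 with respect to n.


Reverse power rule on each term:
  ∫ -16n^3 dn = -4n^4
  ∫ -6n^2 dn = -2n^3
  ∫ -10n dn = -5n^2
  ∫ -5 dn = -5n
F(n) = -4n^4 - 2n^3 - 5n^2 - 5n + C


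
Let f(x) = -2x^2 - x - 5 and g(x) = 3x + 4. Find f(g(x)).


Substitute g(x) into f:
f(g(x)) = -2*(3x + 4)^2 + (-1)*(3x + 4) + (-5)
(3x + 4)^2 = 9x^2 + 24x + 16
Expand and combine: -18x^2 - 51x - 41


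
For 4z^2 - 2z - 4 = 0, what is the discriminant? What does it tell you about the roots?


D = b^2 - 4ac = (-2)^2 - 4(4)(-4) = 4 + 64 = 68
Since D > 0: two distinct irrational roots


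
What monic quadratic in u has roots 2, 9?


p(u) = (u - 2)(u - 9)
Expand: u^2 - 11u + 18


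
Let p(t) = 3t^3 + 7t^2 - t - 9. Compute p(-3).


Using direct substitution:
  3 * (-3)^3 = -81
  7 * (-3)^2 = 63
  -1 * (-3)^1 = 3
  constant: -9
Sum = -81 + 63 + 3 - 9 = -24


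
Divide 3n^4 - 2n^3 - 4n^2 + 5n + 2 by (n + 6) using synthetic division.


Synthetic division with c = -6. Coefficients: 3, -2, -4, 5, 2
Bring down 3.
  3 * -6 = -18; -18 - 2 = -20
  -20 * -6 = 120; 120 - 4 = 116
  116 * -6 = -696; -696 + 5 = -691
  -691 * -6 = 4146; 4146 + 2 = 4148
Quotient: 3n^3 - 20n^2 + 116n - 691, Remainder: 4148


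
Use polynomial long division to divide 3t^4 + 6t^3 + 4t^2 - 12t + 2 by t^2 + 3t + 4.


(3t^4 + 6t^3 + 4t^2 - 12t + 2) / (t^2 + 3t + 4)
Step 1: 3t^2 * (t^2 + 3t + 4) = 3t^4 + 9t^3 + 12t^2; subtract.
Step 2: -3t * (t^2 + 3t + 4) = -3t^3 - 9t^2 - 12t; subtract.
Step 3: 1 * (t^2 + 3t + 4) = t^2 + 3t + 4; subtract.
Quotient: 3t^2 - 3t + 1, Remainder: -3t - 2


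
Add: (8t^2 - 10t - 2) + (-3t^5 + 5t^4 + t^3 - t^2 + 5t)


Align terms by degree and add:
  8t^2 - 10t - 2
  -3t^5 + 5t^4 + t^3 - t^2 + 5t
= -3t^5 + 5t^4 + t^3 + 7t^2 - 5t - 2


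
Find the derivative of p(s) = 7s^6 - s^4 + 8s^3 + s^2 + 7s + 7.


Apply the power rule term by term:
  d/ds(7s^6) = 42s^5
  d/ds(-s^4) = -4s^3
  d/ds(8s^3) = 24s^2
  d/ds(s^2) = 2s
  d/ds(7s) = 7
  d/ds(7) = 0
p'(s) = 42s^5 - 4s^3 + 24s^2 + 2s + 7


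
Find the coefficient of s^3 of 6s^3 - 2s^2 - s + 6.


Read off the coefficient of s^3: 6


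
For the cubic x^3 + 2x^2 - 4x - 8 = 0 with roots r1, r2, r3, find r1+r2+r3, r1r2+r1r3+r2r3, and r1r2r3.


Monic cubic x^3+bx^2+cx+d=0: sum=-b, pairwise sum=c, product=-d.
b=2, c=-4, d=-8
r1+r2+r3 = -2
r1r2+r1r3+r2r3 = -4
r1r2r3 = 8


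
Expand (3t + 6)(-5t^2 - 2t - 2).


Distribute each term of the first polynomial:
  (3t)(-5t^2 - 2t - 2) = -15t^3 - 6t^2 - 6t
  (6)(-5t^2 - 2t - 2) = -30t^2 - 12t - 12
Sum: -15t^3 - 36t^2 - 18t - 12


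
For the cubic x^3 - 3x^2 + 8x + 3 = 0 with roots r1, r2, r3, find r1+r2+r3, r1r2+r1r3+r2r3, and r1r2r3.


Monic cubic x^3+bx^2+cx+d=0: sum=-b, pairwise sum=c, product=-d.
b=-3, c=8, d=3
r1+r2+r3 = 3
r1r2+r1r3+r2r3 = 8
r1r2r3 = -3


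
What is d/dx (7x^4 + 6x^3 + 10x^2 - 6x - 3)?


Apply the power rule term by term:
  d/dx(7x^4) = 28x^3
  d/dx(6x^3) = 18x^2
  d/dx(10x^2) = 20x
  d/dx(-6x) = -6
  d/dx(-3) = 0
p'(x) = 28x^3 + 18x^2 + 20x - 6


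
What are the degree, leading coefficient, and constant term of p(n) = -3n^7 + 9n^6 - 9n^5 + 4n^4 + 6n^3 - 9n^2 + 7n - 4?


Highest power of n is 7, with coefficient -3. Constant term is -4.
Degree = 7, leading coefficient = -3, constant term = -4


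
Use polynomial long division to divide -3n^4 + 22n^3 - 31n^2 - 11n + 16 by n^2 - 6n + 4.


(-3n^4 + 22n^3 - 31n^2 - 11n + 16) / (n^2 - 6n + 4)
Step 1: -3n^2 * (n^2 - 6n + 4) = -3n^4 + 18n^3 - 12n^2; subtract.
Step 2: 4n * (n^2 - 6n + 4) = 4n^3 - 24n^2 + 16n; subtract.
Step 3: 5 * (n^2 - 6n + 4) = 5n^2 - 30n + 20; subtract.
Quotient: -3n^2 + 4n + 5, Remainder: 3n - 4


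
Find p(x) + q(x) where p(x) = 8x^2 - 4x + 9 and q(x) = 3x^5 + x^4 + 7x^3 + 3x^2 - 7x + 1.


Align terms by degree and add:
  8x^2 - 4x + 9
+ 3x^5 + x^4 + 7x^3 + 3x^2 - 7x + 1
= 3x^5 + x^4 + 7x^3 + 11x^2 - 11x + 10


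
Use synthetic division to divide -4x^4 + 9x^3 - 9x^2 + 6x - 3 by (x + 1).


Synthetic division with c = -1. Coefficients: -4, 9, -9, 6, -3
Bring down -4.
  -4 * -1 = 4; 4 + 9 = 13
  13 * -1 = -13; -13 - 9 = -22
  -22 * -1 = 22; 22 + 6 = 28
  28 * -1 = -28; -28 - 3 = -31
Quotient: -4x^3 + 13x^2 - 22x + 28, Remainder: -31


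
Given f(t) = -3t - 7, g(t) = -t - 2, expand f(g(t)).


Substitute g(t) into f:
f(g(t)) = -3*(-t - 2) + (-7)
Expand and combine: 3t - 1


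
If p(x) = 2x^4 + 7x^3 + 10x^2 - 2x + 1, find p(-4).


Using direct substitution:
  2 * (-4)^4 = 512
  7 * (-4)^3 = -448
  10 * (-4)^2 = 160
  -2 * (-4)^1 = 8
  constant: 1
Sum = 512 - 448 + 160 + 8 + 1 = 233


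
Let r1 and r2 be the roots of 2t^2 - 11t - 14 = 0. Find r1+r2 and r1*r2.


For at^2+bt+c=0: sum = -b/a, product = c/a.
a=2, b=-11, c=-14
Sum = -(-11)/2 = 11/2
Product = (-14)/2 = -7


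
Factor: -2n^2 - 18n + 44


Roots satisfy r1 + r2 = -b/a = -9 and r1*r2 = c/a = -22.
So r1 = -11, r2 = 2.
-2n^2 - 18n + 44 = -2(n - r1)(n - r2) = -2(n + 11)(n - 2)


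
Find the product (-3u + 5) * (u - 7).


Distribute each term of the first polynomial:
  (-3u)(u - 7) = -3u^2 + 21u
  (5)(u - 7) = 5u - 35
Sum: -3u^2 + 26u - 35


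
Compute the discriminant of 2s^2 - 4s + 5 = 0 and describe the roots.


D = b^2 - 4ac = (-4)^2 - 4(2)(5) = 16 - 40 = -24
Since D < 0: two complex conjugate roots (no real roots)


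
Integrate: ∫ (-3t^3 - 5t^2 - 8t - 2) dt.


Reverse power rule on each term:
  ∫ -3t^3 dt = -(3/4)t^4
  ∫ -5t^2 dt = -(5/3)t^3
  ∫ -8t dt = -4t^2
  ∫ -2 dt = -2t
F(t) = -(3/4)t^4 - (5/3)t^3 - 4t^2 - 2t + C


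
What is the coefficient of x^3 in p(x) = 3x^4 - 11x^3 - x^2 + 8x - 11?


Read off the coefficient of x^3: -11


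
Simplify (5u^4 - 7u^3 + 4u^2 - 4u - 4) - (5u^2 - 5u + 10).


Distribute the minus sign:
  (5u^4 - 7u^3 + 4u^2 - 4u - 4)
- (5u^2 - 5u + 10)
Negate second polynomial: -5u^2 + 5u - 10
Add: 5u^4 - 7u^3 - u^2 + u - 14


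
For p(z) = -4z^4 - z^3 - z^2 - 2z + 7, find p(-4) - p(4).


p(-4) = -961
p(4) = -1105
p(-4) - p(4) = -961 + 1105 = 144


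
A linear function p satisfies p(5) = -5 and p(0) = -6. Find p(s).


p(s) = ms + b. Using p(5)=-5, p(0)=-6:
m = (-5 + 6)/(5) = 1/5 = 1/5
b = -5 - m*(5) = -5 - 1 = -6
p(s) = (1/5)s - 6


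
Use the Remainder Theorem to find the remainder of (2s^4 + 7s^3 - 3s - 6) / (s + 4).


By the Remainder Theorem, the remainder equals p(-4):
  2*(-4)^4 = 512
  7*(-4)^3 = -448
  0*(-4)^2 = 0
  -3*(-4)^1 = 12
  constant: -6
Sum: 512 - 448 + 0 + 12 - 6 = 70


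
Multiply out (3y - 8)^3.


Expand (3y - 8)^3 by repeated multiplication:
  (3y - 8)^2 = 9y^2 - 48y + 64
= 27y^3 - 216y^2 + 576y - 512


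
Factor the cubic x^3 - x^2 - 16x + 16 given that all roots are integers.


Try integer roots (divisors of 16). x=4: p(4)=0.
Divide out (x - 4): quotient is x^2 + 3x - 4.
Factor the quadratic: (x - 1)(x + 4)
Result: (x - 4)(x - 1)(x + 4)


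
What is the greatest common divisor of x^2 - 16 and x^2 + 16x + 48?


Factor each:
  x^2 - 16 = (x + 4)(x - 4)
  x^2 + 16x + 48 = (x + 4)(x + 12)
Common monic factor: x + 4


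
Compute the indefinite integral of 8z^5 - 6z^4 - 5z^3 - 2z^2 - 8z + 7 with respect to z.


Reverse power rule on each term:
  ∫ 8z^5 dz = (4/3)z^6
  ∫ -6z^4 dz = -(6/5)z^5
  ∫ -5z^3 dz = -(5/4)z^4
  ∫ -2z^2 dz = -(2/3)z^3
  ∫ -8z dz = -4z^2
  ∫ 7 dz = 7z
F(z) = (4/3)z^6 - (6/5)z^5 - (5/4)z^4 - (2/3)z^3 - 4z^2 + 7z + C


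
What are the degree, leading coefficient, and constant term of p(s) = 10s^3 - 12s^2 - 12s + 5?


Highest power of s is 3, with coefficient 10. Constant term is 5.
Degree = 3, leading coefficient = 10, constant term = 5


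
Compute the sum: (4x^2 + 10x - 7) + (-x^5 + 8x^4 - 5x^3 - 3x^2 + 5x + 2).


Align terms by degree and add:
  4x^2 + 10x - 7
  -x^5 + 8x^4 - 5x^3 - 3x^2 + 5x + 2
= -x^5 + 8x^4 - 5x^3 + x^2 + 15x - 5


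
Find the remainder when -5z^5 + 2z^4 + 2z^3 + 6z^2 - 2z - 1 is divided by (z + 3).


By the Remainder Theorem, the remainder equals p(-3):
  -5*(-3)^5 = 1215
  2*(-3)^4 = 162
  2*(-3)^3 = -54
  6*(-3)^2 = 54
  -2*(-3)^1 = 6
  constant: -1
Sum: 1215 + 162 - 54 + 54 + 6 - 1 = 1382


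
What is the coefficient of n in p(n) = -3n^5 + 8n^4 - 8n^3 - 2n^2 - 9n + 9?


Read off the coefficient of n: -9


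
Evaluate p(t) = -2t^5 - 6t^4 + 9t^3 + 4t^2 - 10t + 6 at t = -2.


Using direct substitution:
  -2 * (-2)^5 = 64
  -6 * (-2)^4 = -96
  9 * (-2)^3 = -72
  4 * (-2)^2 = 16
  -10 * (-2)^1 = 20
  constant: 6
Sum = 64 - 96 - 72 + 16 + 20 + 6 = -62


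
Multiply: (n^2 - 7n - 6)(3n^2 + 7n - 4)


Distribute each term of the first polynomial:
  (n^2)(3n^2 + 7n - 4) = 3n^4 + 7n^3 - 4n^2
  (-7n)(3n^2 + 7n - 4) = -21n^3 - 49n^2 + 28n
  (-6)(3n^2 + 7n - 4) = -18n^2 - 42n + 24
Sum: 3n^4 - 14n^3 - 71n^2 - 14n + 24


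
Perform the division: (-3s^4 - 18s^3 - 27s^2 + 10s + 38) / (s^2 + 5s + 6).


(-3s^4 - 18s^3 - 27s^2 + 10s + 38) / (s^2 + 5s + 6)
Step 1: -3s^2 * (s^2 + 5s + 6) = -3s^4 - 15s^3 - 18s^2; subtract.
Step 2: -3s * (s^2 + 5s + 6) = -3s^3 - 15s^2 - 18s; subtract.
Step 3: 6 * (s^2 + 5s + 6) = 6s^2 + 30s + 36; subtract.
Quotient: -3s^2 - 3s + 6, Remainder: -2s + 2


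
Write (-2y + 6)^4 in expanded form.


Expand (-2y + 6)^4 by repeated multiplication:
  (-2y + 6)^2 = 4y^2 - 24y + 36
  (-2y + 6)^3 = -8y^3 + 72y^2 - 216y + 216
= 16y^4 - 192y^3 + 864y^2 - 1728y + 1296
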